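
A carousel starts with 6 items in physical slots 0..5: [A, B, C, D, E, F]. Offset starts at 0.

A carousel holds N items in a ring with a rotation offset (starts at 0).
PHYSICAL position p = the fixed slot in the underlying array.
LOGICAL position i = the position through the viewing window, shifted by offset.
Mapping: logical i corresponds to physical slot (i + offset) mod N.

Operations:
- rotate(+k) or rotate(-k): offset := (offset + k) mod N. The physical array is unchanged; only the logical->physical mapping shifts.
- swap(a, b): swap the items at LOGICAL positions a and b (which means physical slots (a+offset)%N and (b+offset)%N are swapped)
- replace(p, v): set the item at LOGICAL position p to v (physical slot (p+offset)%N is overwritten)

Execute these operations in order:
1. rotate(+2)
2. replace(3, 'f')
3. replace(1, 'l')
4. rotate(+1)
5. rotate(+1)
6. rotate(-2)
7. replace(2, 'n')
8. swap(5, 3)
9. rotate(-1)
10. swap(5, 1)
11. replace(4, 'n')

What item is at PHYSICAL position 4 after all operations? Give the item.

Answer: n

Derivation:
After op 1 (rotate(+2)): offset=2, physical=[A,B,C,D,E,F], logical=[C,D,E,F,A,B]
After op 2 (replace(3, 'f')): offset=2, physical=[A,B,C,D,E,f], logical=[C,D,E,f,A,B]
After op 3 (replace(1, 'l')): offset=2, physical=[A,B,C,l,E,f], logical=[C,l,E,f,A,B]
After op 4 (rotate(+1)): offset=3, physical=[A,B,C,l,E,f], logical=[l,E,f,A,B,C]
After op 5 (rotate(+1)): offset=4, physical=[A,B,C,l,E,f], logical=[E,f,A,B,C,l]
After op 6 (rotate(-2)): offset=2, physical=[A,B,C,l,E,f], logical=[C,l,E,f,A,B]
After op 7 (replace(2, 'n')): offset=2, physical=[A,B,C,l,n,f], logical=[C,l,n,f,A,B]
After op 8 (swap(5, 3)): offset=2, physical=[A,f,C,l,n,B], logical=[C,l,n,B,A,f]
After op 9 (rotate(-1)): offset=1, physical=[A,f,C,l,n,B], logical=[f,C,l,n,B,A]
After op 10 (swap(5, 1)): offset=1, physical=[C,f,A,l,n,B], logical=[f,A,l,n,B,C]
After op 11 (replace(4, 'n')): offset=1, physical=[C,f,A,l,n,n], logical=[f,A,l,n,n,C]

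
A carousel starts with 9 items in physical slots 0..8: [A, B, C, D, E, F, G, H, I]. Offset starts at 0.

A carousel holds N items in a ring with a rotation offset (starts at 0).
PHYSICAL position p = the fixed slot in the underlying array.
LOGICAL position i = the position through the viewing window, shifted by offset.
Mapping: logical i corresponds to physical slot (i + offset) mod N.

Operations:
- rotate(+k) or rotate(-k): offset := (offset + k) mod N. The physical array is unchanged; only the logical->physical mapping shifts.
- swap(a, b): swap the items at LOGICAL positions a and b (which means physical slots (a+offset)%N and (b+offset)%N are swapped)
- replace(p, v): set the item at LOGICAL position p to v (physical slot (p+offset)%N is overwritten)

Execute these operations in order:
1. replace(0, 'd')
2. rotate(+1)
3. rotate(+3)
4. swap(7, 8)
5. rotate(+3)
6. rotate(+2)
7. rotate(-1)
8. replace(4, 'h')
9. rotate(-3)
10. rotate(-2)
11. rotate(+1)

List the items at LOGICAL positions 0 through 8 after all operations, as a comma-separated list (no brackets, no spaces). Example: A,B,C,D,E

Answer: E,F,G,H,I,d,B,D,h

Derivation:
After op 1 (replace(0, 'd')): offset=0, physical=[d,B,C,D,E,F,G,H,I], logical=[d,B,C,D,E,F,G,H,I]
After op 2 (rotate(+1)): offset=1, physical=[d,B,C,D,E,F,G,H,I], logical=[B,C,D,E,F,G,H,I,d]
After op 3 (rotate(+3)): offset=4, physical=[d,B,C,D,E,F,G,H,I], logical=[E,F,G,H,I,d,B,C,D]
After op 4 (swap(7, 8)): offset=4, physical=[d,B,D,C,E,F,G,H,I], logical=[E,F,G,H,I,d,B,D,C]
After op 5 (rotate(+3)): offset=7, physical=[d,B,D,C,E,F,G,H,I], logical=[H,I,d,B,D,C,E,F,G]
After op 6 (rotate(+2)): offset=0, physical=[d,B,D,C,E,F,G,H,I], logical=[d,B,D,C,E,F,G,H,I]
After op 7 (rotate(-1)): offset=8, physical=[d,B,D,C,E,F,G,H,I], logical=[I,d,B,D,C,E,F,G,H]
After op 8 (replace(4, 'h')): offset=8, physical=[d,B,D,h,E,F,G,H,I], logical=[I,d,B,D,h,E,F,G,H]
After op 9 (rotate(-3)): offset=5, physical=[d,B,D,h,E,F,G,H,I], logical=[F,G,H,I,d,B,D,h,E]
After op 10 (rotate(-2)): offset=3, physical=[d,B,D,h,E,F,G,H,I], logical=[h,E,F,G,H,I,d,B,D]
After op 11 (rotate(+1)): offset=4, physical=[d,B,D,h,E,F,G,H,I], logical=[E,F,G,H,I,d,B,D,h]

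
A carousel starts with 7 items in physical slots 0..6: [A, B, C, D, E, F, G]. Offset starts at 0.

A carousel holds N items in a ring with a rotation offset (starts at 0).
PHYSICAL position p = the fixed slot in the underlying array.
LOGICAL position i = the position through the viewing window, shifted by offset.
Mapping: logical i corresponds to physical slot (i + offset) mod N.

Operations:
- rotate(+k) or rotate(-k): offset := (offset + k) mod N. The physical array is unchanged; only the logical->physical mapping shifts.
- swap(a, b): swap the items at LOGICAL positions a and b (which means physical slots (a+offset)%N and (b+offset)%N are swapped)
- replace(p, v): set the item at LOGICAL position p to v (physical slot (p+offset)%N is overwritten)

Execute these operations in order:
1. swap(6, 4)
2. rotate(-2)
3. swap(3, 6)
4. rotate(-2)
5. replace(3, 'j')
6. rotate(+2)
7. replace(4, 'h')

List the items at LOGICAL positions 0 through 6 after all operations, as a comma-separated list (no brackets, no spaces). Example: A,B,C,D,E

After op 1 (swap(6, 4)): offset=0, physical=[A,B,C,D,G,F,E], logical=[A,B,C,D,G,F,E]
After op 2 (rotate(-2)): offset=5, physical=[A,B,C,D,G,F,E], logical=[F,E,A,B,C,D,G]
After op 3 (swap(3, 6)): offset=5, physical=[A,G,C,D,B,F,E], logical=[F,E,A,G,C,D,B]
After op 4 (rotate(-2)): offset=3, physical=[A,G,C,D,B,F,E], logical=[D,B,F,E,A,G,C]
After op 5 (replace(3, 'j')): offset=3, physical=[A,G,C,D,B,F,j], logical=[D,B,F,j,A,G,C]
After op 6 (rotate(+2)): offset=5, physical=[A,G,C,D,B,F,j], logical=[F,j,A,G,C,D,B]
After op 7 (replace(4, 'h')): offset=5, physical=[A,G,h,D,B,F,j], logical=[F,j,A,G,h,D,B]

Answer: F,j,A,G,h,D,B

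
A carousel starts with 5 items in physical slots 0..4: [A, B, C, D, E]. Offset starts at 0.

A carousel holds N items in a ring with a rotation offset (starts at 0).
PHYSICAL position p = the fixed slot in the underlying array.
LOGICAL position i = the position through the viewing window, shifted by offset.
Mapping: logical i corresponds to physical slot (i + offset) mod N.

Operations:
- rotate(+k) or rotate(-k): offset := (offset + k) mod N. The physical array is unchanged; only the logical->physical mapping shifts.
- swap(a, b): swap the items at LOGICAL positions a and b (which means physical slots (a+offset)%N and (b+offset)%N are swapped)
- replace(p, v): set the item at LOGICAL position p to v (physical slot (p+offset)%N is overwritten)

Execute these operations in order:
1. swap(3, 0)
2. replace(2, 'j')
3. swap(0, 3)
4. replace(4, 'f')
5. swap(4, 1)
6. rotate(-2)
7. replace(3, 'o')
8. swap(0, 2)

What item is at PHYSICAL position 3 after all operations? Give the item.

After op 1 (swap(3, 0)): offset=0, physical=[D,B,C,A,E], logical=[D,B,C,A,E]
After op 2 (replace(2, 'j')): offset=0, physical=[D,B,j,A,E], logical=[D,B,j,A,E]
After op 3 (swap(0, 3)): offset=0, physical=[A,B,j,D,E], logical=[A,B,j,D,E]
After op 4 (replace(4, 'f')): offset=0, physical=[A,B,j,D,f], logical=[A,B,j,D,f]
After op 5 (swap(4, 1)): offset=0, physical=[A,f,j,D,B], logical=[A,f,j,D,B]
After op 6 (rotate(-2)): offset=3, physical=[A,f,j,D,B], logical=[D,B,A,f,j]
After op 7 (replace(3, 'o')): offset=3, physical=[A,o,j,D,B], logical=[D,B,A,o,j]
After op 8 (swap(0, 2)): offset=3, physical=[D,o,j,A,B], logical=[A,B,D,o,j]

Answer: A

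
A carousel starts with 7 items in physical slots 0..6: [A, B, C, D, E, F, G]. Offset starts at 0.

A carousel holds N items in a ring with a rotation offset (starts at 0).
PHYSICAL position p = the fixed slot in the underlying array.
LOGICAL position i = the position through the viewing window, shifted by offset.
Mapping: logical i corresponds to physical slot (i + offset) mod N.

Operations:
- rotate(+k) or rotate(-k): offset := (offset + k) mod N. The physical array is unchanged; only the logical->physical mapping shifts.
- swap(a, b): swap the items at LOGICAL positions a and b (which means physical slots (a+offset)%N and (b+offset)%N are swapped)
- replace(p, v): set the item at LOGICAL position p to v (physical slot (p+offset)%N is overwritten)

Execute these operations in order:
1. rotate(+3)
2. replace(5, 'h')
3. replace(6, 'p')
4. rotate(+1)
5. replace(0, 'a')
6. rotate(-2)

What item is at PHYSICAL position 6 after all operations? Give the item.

After op 1 (rotate(+3)): offset=3, physical=[A,B,C,D,E,F,G], logical=[D,E,F,G,A,B,C]
After op 2 (replace(5, 'h')): offset=3, physical=[A,h,C,D,E,F,G], logical=[D,E,F,G,A,h,C]
After op 3 (replace(6, 'p')): offset=3, physical=[A,h,p,D,E,F,G], logical=[D,E,F,G,A,h,p]
After op 4 (rotate(+1)): offset=4, physical=[A,h,p,D,E,F,G], logical=[E,F,G,A,h,p,D]
After op 5 (replace(0, 'a')): offset=4, physical=[A,h,p,D,a,F,G], logical=[a,F,G,A,h,p,D]
After op 6 (rotate(-2)): offset=2, physical=[A,h,p,D,a,F,G], logical=[p,D,a,F,G,A,h]

Answer: G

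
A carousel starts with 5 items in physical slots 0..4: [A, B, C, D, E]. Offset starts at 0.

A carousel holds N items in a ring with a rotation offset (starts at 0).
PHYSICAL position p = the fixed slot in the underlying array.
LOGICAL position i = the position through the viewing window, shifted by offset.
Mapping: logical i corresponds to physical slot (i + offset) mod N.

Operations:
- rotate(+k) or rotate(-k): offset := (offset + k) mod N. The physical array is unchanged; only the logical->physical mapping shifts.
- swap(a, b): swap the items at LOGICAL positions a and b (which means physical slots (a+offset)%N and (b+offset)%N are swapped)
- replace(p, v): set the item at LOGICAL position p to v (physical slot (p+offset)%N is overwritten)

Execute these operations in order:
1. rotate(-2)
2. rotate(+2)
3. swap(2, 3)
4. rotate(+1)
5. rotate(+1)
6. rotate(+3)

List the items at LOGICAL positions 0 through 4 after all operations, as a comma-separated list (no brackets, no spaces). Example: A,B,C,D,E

Answer: A,B,D,C,E

Derivation:
After op 1 (rotate(-2)): offset=3, physical=[A,B,C,D,E], logical=[D,E,A,B,C]
After op 2 (rotate(+2)): offset=0, physical=[A,B,C,D,E], logical=[A,B,C,D,E]
After op 3 (swap(2, 3)): offset=0, physical=[A,B,D,C,E], logical=[A,B,D,C,E]
After op 4 (rotate(+1)): offset=1, physical=[A,B,D,C,E], logical=[B,D,C,E,A]
After op 5 (rotate(+1)): offset=2, physical=[A,B,D,C,E], logical=[D,C,E,A,B]
After op 6 (rotate(+3)): offset=0, physical=[A,B,D,C,E], logical=[A,B,D,C,E]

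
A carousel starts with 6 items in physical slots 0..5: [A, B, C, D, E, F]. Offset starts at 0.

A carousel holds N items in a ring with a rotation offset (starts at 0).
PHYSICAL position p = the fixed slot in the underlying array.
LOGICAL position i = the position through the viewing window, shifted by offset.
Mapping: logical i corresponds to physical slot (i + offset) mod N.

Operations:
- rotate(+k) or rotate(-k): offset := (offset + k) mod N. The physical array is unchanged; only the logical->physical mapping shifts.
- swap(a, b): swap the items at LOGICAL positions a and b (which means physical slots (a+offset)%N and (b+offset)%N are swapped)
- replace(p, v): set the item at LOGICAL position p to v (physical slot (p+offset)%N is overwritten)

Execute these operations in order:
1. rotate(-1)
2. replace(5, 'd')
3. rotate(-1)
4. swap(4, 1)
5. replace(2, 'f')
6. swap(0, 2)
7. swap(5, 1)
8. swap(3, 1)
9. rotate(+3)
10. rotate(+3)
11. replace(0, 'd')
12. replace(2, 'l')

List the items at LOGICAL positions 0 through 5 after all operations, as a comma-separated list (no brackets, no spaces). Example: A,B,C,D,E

Answer: d,B,l,D,F,C

Derivation:
After op 1 (rotate(-1)): offset=5, physical=[A,B,C,D,E,F], logical=[F,A,B,C,D,E]
After op 2 (replace(5, 'd')): offset=5, physical=[A,B,C,D,d,F], logical=[F,A,B,C,D,d]
After op 3 (rotate(-1)): offset=4, physical=[A,B,C,D,d,F], logical=[d,F,A,B,C,D]
After op 4 (swap(4, 1)): offset=4, physical=[A,B,F,D,d,C], logical=[d,C,A,B,F,D]
After op 5 (replace(2, 'f')): offset=4, physical=[f,B,F,D,d,C], logical=[d,C,f,B,F,D]
After op 6 (swap(0, 2)): offset=4, physical=[d,B,F,D,f,C], logical=[f,C,d,B,F,D]
After op 7 (swap(5, 1)): offset=4, physical=[d,B,F,C,f,D], logical=[f,D,d,B,F,C]
After op 8 (swap(3, 1)): offset=4, physical=[d,D,F,C,f,B], logical=[f,B,d,D,F,C]
After op 9 (rotate(+3)): offset=1, physical=[d,D,F,C,f,B], logical=[D,F,C,f,B,d]
After op 10 (rotate(+3)): offset=4, physical=[d,D,F,C,f,B], logical=[f,B,d,D,F,C]
After op 11 (replace(0, 'd')): offset=4, physical=[d,D,F,C,d,B], logical=[d,B,d,D,F,C]
After op 12 (replace(2, 'l')): offset=4, physical=[l,D,F,C,d,B], logical=[d,B,l,D,F,C]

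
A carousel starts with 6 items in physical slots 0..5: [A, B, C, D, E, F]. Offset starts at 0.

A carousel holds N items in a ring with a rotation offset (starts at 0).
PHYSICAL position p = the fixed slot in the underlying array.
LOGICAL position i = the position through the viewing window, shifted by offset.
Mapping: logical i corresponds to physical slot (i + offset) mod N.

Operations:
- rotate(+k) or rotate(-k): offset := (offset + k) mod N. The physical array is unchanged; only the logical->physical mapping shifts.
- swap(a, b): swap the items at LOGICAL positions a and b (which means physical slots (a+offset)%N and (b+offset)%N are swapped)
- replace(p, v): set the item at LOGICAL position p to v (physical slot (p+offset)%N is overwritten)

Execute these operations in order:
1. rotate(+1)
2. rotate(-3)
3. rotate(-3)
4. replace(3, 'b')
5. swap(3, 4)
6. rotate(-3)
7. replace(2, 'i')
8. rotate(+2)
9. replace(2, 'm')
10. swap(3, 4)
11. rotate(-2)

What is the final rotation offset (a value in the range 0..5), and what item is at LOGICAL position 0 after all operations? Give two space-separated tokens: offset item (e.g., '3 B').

Answer: 4 D

Derivation:
After op 1 (rotate(+1)): offset=1, physical=[A,B,C,D,E,F], logical=[B,C,D,E,F,A]
After op 2 (rotate(-3)): offset=4, physical=[A,B,C,D,E,F], logical=[E,F,A,B,C,D]
After op 3 (rotate(-3)): offset=1, physical=[A,B,C,D,E,F], logical=[B,C,D,E,F,A]
After op 4 (replace(3, 'b')): offset=1, physical=[A,B,C,D,b,F], logical=[B,C,D,b,F,A]
After op 5 (swap(3, 4)): offset=1, physical=[A,B,C,D,F,b], logical=[B,C,D,F,b,A]
After op 6 (rotate(-3)): offset=4, physical=[A,B,C,D,F,b], logical=[F,b,A,B,C,D]
After op 7 (replace(2, 'i')): offset=4, physical=[i,B,C,D,F,b], logical=[F,b,i,B,C,D]
After op 8 (rotate(+2)): offset=0, physical=[i,B,C,D,F,b], logical=[i,B,C,D,F,b]
After op 9 (replace(2, 'm')): offset=0, physical=[i,B,m,D,F,b], logical=[i,B,m,D,F,b]
After op 10 (swap(3, 4)): offset=0, physical=[i,B,m,F,D,b], logical=[i,B,m,F,D,b]
After op 11 (rotate(-2)): offset=4, physical=[i,B,m,F,D,b], logical=[D,b,i,B,m,F]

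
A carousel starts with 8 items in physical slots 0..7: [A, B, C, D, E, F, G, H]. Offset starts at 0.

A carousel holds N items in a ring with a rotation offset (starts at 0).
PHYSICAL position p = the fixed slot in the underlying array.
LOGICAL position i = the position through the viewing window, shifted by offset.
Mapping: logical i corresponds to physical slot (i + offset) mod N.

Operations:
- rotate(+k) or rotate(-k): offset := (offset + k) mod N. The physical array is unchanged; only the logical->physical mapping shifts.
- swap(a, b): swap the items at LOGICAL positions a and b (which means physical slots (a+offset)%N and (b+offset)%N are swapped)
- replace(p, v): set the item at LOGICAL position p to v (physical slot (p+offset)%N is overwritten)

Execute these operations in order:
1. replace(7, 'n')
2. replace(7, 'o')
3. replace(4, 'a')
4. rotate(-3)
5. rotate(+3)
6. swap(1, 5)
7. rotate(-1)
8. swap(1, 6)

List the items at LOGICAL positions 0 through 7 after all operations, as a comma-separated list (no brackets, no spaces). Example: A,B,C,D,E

Answer: o,B,F,C,D,a,A,G

Derivation:
After op 1 (replace(7, 'n')): offset=0, physical=[A,B,C,D,E,F,G,n], logical=[A,B,C,D,E,F,G,n]
After op 2 (replace(7, 'o')): offset=0, physical=[A,B,C,D,E,F,G,o], logical=[A,B,C,D,E,F,G,o]
After op 3 (replace(4, 'a')): offset=0, physical=[A,B,C,D,a,F,G,o], logical=[A,B,C,D,a,F,G,o]
After op 4 (rotate(-3)): offset=5, physical=[A,B,C,D,a,F,G,o], logical=[F,G,o,A,B,C,D,a]
After op 5 (rotate(+3)): offset=0, physical=[A,B,C,D,a,F,G,o], logical=[A,B,C,D,a,F,G,o]
After op 6 (swap(1, 5)): offset=0, physical=[A,F,C,D,a,B,G,o], logical=[A,F,C,D,a,B,G,o]
After op 7 (rotate(-1)): offset=7, physical=[A,F,C,D,a,B,G,o], logical=[o,A,F,C,D,a,B,G]
After op 8 (swap(1, 6)): offset=7, physical=[B,F,C,D,a,A,G,o], logical=[o,B,F,C,D,a,A,G]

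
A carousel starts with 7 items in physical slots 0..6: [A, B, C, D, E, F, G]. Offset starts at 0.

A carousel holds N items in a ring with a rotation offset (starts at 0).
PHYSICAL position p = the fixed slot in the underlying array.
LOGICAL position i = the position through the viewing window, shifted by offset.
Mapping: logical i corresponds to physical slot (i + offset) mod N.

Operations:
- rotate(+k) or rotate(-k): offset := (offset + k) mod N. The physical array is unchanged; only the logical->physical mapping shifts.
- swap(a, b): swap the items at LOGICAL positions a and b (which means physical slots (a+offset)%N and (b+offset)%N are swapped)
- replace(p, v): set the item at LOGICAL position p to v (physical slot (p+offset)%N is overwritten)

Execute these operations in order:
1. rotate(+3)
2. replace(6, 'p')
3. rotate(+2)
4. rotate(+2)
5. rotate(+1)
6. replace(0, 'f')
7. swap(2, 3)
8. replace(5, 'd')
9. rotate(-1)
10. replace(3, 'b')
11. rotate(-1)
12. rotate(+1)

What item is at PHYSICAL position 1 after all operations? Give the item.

Answer: f

Derivation:
After op 1 (rotate(+3)): offset=3, physical=[A,B,C,D,E,F,G], logical=[D,E,F,G,A,B,C]
After op 2 (replace(6, 'p')): offset=3, physical=[A,B,p,D,E,F,G], logical=[D,E,F,G,A,B,p]
After op 3 (rotate(+2)): offset=5, physical=[A,B,p,D,E,F,G], logical=[F,G,A,B,p,D,E]
After op 4 (rotate(+2)): offset=0, physical=[A,B,p,D,E,F,G], logical=[A,B,p,D,E,F,G]
After op 5 (rotate(+1)): offset=1, physical=[A,B,p,D,E,F,G], logical=[B,p,D,E,F,G,A]
After op 6 (replace(0, 'f')): offset=1, physical=[A,f,p,D,E,F,G], logical=[f,p,D,E,F,G,A]
After op 7 (swap(2, 3)): offset=1, physical=[A,f,p,E,D,F,G], logical=[f,p,E,D,F,G,A]
After op 8 (replace(5, 'd')): offset=1, physical=[A,f,p,E,D,F,d], logical=[f,p,E,D,F,d,A]
After op 9 (rotate(-1)): offset=0, physical=[A,f,p,E,D,F,d], logical=[A,f,p,E,D,F,d]
After op 10 (replace(3, 'b')): offset=0, physical=[A,f,p,b,D,F,d], logical=[A,f,p,b,D,F,d]
After op 11 (rotate(-1)): offset=6, physical=[A,f,p,b,D,F,d], logical=[d,A,f,p,b,D,F]
After op 12 (rotate(+1)): offset=0, physical=[A,f,p,b,D,F,d], logical=[A,f,p,b,D,F,d]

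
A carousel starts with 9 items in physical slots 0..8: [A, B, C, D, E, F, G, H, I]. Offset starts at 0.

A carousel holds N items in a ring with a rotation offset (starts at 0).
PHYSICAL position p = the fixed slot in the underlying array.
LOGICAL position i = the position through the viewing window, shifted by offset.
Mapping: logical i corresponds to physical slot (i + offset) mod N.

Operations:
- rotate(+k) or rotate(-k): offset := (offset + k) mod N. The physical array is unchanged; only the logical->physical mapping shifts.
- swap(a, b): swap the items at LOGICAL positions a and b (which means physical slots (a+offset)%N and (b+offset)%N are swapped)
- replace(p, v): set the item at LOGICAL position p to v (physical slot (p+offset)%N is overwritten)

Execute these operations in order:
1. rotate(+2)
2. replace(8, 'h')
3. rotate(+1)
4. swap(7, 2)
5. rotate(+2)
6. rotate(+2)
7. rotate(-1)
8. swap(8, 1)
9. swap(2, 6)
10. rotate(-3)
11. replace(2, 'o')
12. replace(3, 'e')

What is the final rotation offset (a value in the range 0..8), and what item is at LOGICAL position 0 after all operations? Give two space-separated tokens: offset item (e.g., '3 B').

After op 1 (rotate(+2)): offset=2, physical=[A,B,C,D,E,F,G,H,I], logical=[C,D,E,F,G,H,I,A,B]
After op 2 (replace(8, 'h')): offset=2, physical=[A,h,C,D,E,F,G,H,I], logical=[C,D,E,F,G,H,I,A,h]
After op 3 (rotate(+1)): offset=3, physical=[A,h,C,D,E,F,G,H,I], logical=[D,E,F,G,H,I,A,h,C]
After op 4 (swap(7, 2)): offset=3, physical=[A,F,C,D,E,h,G,H,I], logical=[D,E,h,G,H,I,A,F,C]
After op 5 (rotate(+2)): offset=5, physical=[A,F,C,D,E,h,G,H,I], logical=[h,G,H,I,A,F,C,D,E]
After op 6 (rotate(+2)): offset=7, physical=[A,F,C,D,E,h,G,H,I], logical=[H,I,A,F,C,D,E,h,G]
After op 7 (rotate(-1)): offset=6, physical=[A,F,C,D,E,h,G,H,I], logical=[G,H,I,A,F,C,D,E,h]
After op 8 (swap(8, 1)): offset=6, physical=[A,F,C,D,E,H,G,h,I], logical=[G,h,I,A,F,C,D,E,H]
After op 9 (swap(2, 6)): offset=6, physical=[A,F,C,I,E,H,G,h,D], logical=[G,h,D,A,F,C,I,E,H]
After op 10 (rotate(-3)): offset=3, physical=[A,F,C,I,E,H,G,h,D], logical=[I,E,H,G,h,D,A,F,C]
After op 11 (replace(2, 'o')): offset=3, physical=[A,F,C,I,E,o,G,h,D], logical=[I,E,o,G,h,D,A,F,C]
After op 12 (replace(3, 'e')): offset=3, physical=[A,F,C,I,E,o,e,h,D], logical=[I,E,o,e,h,D,A,F,C]

Answer: 3 I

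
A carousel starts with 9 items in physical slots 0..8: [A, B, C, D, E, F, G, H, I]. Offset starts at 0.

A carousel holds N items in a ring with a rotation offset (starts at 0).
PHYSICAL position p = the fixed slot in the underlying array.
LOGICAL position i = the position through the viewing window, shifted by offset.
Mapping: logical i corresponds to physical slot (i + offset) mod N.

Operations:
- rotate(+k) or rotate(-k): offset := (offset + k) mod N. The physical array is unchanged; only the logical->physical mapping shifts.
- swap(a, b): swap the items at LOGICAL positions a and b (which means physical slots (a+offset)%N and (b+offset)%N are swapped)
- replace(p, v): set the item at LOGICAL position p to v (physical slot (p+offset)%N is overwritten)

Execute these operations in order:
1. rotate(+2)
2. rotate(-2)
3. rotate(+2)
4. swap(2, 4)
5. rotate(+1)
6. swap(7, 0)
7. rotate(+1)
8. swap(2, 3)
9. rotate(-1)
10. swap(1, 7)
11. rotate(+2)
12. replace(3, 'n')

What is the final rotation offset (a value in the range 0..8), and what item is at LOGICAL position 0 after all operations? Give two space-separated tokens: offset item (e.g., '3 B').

After op 1 (rotate(+2)): offset=2, physical=[A,B,C,D,E,F,G,H,I], logical=[C,D,E,F,G,H,I,A,B]
After op 2 (rotate(-2)): offset=0, physical=[A,B,C,D,E,F,G,H,I], logical=[A,B,C,D,E,F,G,H,I]
After op 3 (rotate(+2)): offset=2, physical=[A,B,C,D,E,F,G,H,I], logical=[C,D,E,F,G,H,I,A,B]
After op 4 (swap(2, 4)): offset=2, physical=[A,B,C,D,G,F,E,H,I], logical=[C,D,G,F,E,H,I,A,B]
After op 5 (rotate(+1)): offset=3, physical=[A,B,C,D,G,F,E,H,I], logical=[D,G,F,E,H,I,A,B,C]
After op 6 (swap(7, 0)): offset=3, physical=[A,D,C,B,G,F,E,H,I], logical=[B,G,F,E,H,I,A,D,C]
After op 7 (rotate(+1)): offset=4, physical=[A,D,C,B,G,F,E,H,I], logical=[G,F,E,H,I,A,D,C,B]
After op 8 (swap(2, 3)): offset=4, physical=[A,D,C,B,G,F,H,E,I], logical=[G,F,H,E,I,A,D,C,B]
After op 9 (rotate(-1)): offset=3, physical=[A,D,C,B,G,F,H,E,I], logical=[B,G,F,H,E,I,A,D,C]
After op 10 (swap(1, 7)): offset=3, physical=[A,G,C,B,D,F,H,E,I], logical=[B,D,F,H,E,I,A,G,C]
After op 11 (rotate(+2)): offset=5, physical=[A,G,C,B,D,F,H,E,I], logical=[F,H,E,I,A,G,C,B,D]
After op 12 (replace(3, 'n')): offset=5, physical=[A,G,C,B,D,F,H,E,n], logical=[F,H,E,n,A,G,C,B,D]

Answer: 5 F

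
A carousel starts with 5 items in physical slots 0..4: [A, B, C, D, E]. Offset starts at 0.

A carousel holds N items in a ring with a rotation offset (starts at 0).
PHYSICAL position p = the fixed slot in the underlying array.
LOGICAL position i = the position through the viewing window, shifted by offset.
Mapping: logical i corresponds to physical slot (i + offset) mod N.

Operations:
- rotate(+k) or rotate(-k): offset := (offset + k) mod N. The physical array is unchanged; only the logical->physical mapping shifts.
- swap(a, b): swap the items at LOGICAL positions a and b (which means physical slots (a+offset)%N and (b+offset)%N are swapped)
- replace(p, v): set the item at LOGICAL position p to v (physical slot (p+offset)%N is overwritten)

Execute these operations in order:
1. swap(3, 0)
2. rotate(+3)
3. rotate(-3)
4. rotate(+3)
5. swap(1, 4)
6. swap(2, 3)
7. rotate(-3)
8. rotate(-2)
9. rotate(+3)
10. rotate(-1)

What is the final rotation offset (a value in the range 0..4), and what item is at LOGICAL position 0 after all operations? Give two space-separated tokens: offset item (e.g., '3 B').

After op 1 (swap(3, 0)): offset=0, physical=[D,B,C,A,E], logical=[D,B,C,A,E]
After op 2 (rotate(+3)): offset=3, physical=[D,B,C,A,E], logical=[A,E,D,B,C]
After op 3 (rotate(-3)): offset=0, physical=[D,B,C,A,E], logical=[D,B,C,A,E]
After op 4 (rotate(+3)): offset=3, physical=[D,B,C,A,E], logical=[A,E,D,B,C]
After op 5 (swap(1, 4)): offset=3, physical=[D,B,E,A,C], logical=[A,C,D,B,E]
After op 6 (swap(2, 3)): offset=3, physical=[B,D,E,A,C], logical=[A,C,B,D,E]
After op 7 (rotate(-3)): offset=0, physical=[B,D,E,A,C], logical=[B,D,E,A,C]
After op 8 (rotate(-2)): offset=3, physical=[B,D,E,A,C], logical=[A,C,B,D,E]
After op 9 (rotate(+3)): offset=1, physical=[B,D,E,A,C], logical=[D,E,A,C,B]
After op 10 (rotate(-1)): offset=0, physical=[B,D,E,A,C], logical=[B,D,E,A,C]

Answer: 0 B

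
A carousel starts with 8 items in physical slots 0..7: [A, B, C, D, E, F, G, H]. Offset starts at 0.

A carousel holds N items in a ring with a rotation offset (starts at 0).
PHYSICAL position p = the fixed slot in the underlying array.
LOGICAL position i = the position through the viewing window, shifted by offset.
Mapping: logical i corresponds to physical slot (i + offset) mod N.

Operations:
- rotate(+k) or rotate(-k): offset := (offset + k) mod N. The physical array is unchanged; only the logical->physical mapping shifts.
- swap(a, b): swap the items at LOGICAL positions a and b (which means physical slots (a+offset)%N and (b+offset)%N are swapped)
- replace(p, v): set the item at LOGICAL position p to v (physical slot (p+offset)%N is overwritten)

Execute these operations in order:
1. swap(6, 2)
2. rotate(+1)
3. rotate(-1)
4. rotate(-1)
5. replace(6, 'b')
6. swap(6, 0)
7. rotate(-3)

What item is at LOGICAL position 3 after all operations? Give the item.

After op 1 (swap(6, 2)): offset=0, physical=[A,B,G,D,E,F,C,H], logical=[A,B,G,D,E,F,C,H]
After op 2 (rotate(+1)): offset=1, physical=[A,B,G,D,E,F,C,H], logical=[B,G,D,E,F,C,H,A]
After op 3 (rotate(-1)): offset=0, physical=[A,B,G,D,E,F,C,H], logical=[A,B,G,D,E,F,C,H]
After op 4 (rotate(-1)): offset=7, physical=[A,B,G,D,E,F,C,H], logical=[H,A,B,G,D,E,F,C]
After op 5 (replace(6, 'b')): offset=7, physical=[A,B,G,D,E,b,C,H], logical=[H,A,B,G,D,E,b,C]
After op 6 (swap(6, 0)): offset=7, physical=[A,B,G,D,E,H,C,b], logical=[b,A,B,G,D,E,H,C]
After op 7 (rotate(-3)): offset=4, physical=[A,B,G,D,E,H,C,b], logical=[E,H,C,b,A,B,G,D]

Answer: b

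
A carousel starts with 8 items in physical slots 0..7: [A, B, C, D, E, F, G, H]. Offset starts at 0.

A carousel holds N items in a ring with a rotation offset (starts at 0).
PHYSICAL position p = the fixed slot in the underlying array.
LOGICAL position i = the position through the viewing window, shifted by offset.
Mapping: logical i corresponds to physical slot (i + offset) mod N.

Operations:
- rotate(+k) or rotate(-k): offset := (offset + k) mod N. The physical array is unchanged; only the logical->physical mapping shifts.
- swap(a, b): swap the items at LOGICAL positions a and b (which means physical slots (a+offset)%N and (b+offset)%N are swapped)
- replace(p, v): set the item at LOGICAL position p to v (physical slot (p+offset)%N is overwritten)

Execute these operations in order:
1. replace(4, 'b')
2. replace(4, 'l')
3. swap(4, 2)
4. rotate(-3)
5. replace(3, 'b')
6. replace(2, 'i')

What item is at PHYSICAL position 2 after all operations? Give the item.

Answer: l

Derivation:
After op 1 (replace(4, 'b')): offset=0, physical=[A,B,C,D,b,F,G,H], logical=[A,B,C,D,b,F,G,H]
After op 2 (replace(4, 'l')): offset=0, physical=[A,B,C,D,l,F,G,H], logical=[A,B,C,D,l,F,G,H]
After op 3 (swap(4, 2)): offset=0, physical=[A,B,l,D,C,F,G,H], logical=[A,B,l,D,C,F,G,H]
After op 4 (rotate(-3)): offset=5, physical=[A,B,l,D,C,F,G,H], logical=[F,G,H,A,B,l,D,C]
After op 5 (replace(3, 'b')): offset=5, physical=[b,B,l,D,C,F,G,H], logical=[F,G,H,b,B,l,D,C]
After op 6 (replace(2, 'i')): offset=5, physical=[b,B,l,D,C,F,G,i], logical=[F,G,i,b,B,l,D,C]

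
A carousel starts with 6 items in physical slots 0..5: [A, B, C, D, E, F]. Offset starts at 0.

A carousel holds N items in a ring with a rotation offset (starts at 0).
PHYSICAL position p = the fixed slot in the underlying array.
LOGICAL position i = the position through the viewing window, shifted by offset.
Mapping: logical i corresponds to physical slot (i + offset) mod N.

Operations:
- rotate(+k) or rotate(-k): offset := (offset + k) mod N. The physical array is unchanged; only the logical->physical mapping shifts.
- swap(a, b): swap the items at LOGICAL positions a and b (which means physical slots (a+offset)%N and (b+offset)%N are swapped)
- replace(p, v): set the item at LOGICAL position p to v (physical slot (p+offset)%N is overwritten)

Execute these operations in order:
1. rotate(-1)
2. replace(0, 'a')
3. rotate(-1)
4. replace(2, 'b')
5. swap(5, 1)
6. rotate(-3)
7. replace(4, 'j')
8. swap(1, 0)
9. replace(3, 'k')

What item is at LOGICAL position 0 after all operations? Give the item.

After op 1 (rotate(-1)): offset=5, physical=[A,B,C,D,E,F], logical=[F,A,B,C,D,E]
After op 2 (replace(0, 'a')): offset=5, physical=[A,B,C,D,E,a], logical=[a,A,B,C,D,E]
After op 3 (rotate(-1)): offset=4, physical=[A,B,C,D,E,a], logical=[E,a,A,B,C,D]
After op 4 (replace(2, 'b')): offset=4, physical=[b,B,C,D,E,a], logical=[E,a,b,B,C,D]
After op 5 (swap(5, 1)): offset=4, physical=[b,B,C,a,E,D], logical=[E,D,b,B,C,a]
After op 6 (rotate(-3)): offset=1, physical=[b,B,C,a,E,D], logical=[B,C,a,E,D,b]
After op 7 (replace(4, 'j')): offset=1, physical=[b,B,C,a,E,j], logical=[B,C,a,E,j,b]
After op 8 (swap(1, 0)): offset=1, physical=[b,C,B,a,E,j], logical=[C,B,a,E,j,b]
After op 9 (replace(3, 'k')): offset=1, physical=[b,C,B,a,k,j], logical=[C,B,a,k,j,b]

Answer: C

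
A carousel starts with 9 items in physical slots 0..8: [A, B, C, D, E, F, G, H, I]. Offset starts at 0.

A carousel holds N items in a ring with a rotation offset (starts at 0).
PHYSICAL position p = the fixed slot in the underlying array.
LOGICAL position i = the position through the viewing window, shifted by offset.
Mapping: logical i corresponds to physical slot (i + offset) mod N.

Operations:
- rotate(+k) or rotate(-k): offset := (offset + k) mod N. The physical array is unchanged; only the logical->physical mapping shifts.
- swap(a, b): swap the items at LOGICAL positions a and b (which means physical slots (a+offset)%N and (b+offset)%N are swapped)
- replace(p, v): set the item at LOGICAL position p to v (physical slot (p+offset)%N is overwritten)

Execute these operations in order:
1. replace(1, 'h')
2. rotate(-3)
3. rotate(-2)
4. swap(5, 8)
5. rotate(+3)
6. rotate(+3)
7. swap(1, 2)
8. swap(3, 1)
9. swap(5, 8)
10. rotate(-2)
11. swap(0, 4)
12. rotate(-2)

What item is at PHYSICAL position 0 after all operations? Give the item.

After op 1 (replace(1, 'h')): offset=0, physical=[A,h,C,D,E,F,G,H,I], logical=[A,h,C,D,E,F,G,H,I]
After op 2 (rotate(-3)): offset=6, physical=[A,h,C,D,E,F,G,H,I], logical=[G,H,I,A,h,C,D,E,F]
After op 3 (rotate(-2)): offset=4, physical=[A,h,C,D,E,F,G,H,I], logical=[E,F,G,H,I,A,h,C,D]
After op 4 (swap(5, 8)): offset=4, physical=[D,h,C,A,E,F,G,H,I], logical=[E,F,G,H,I,D,h,C,A]
After op 5 (rotate(+3)): offset=7, physical=[D,h,C,A,E,F,G,H,I], logical=[H,I,D,h,C,A,E,F,G]
After op 6 (rotate(+3)): offset=1, physical=[D,h,C,A,E,F,G,H,I], logical=[h,C,A,E,F,G,H,I,D]
After op 7 (swap(1, 2)): offset=1, physical=[D,h,A,C,E,F,G,H,I], logical=[h,A,C,E,F,G,H,I,D]
After op 8 (swap(3, 1)): offset=1, physical=[D,h,E,C,A,F,G,H,I], logical=[h,E,C,A,F,G,H,I,D]
After op 9 (swap(5, 8)): offset=1, physical=[G,h,E,C,A,F,D,H,I], logical=[h,E,C,A,F,D,H,I,G]
After op 10 (rotate(-2)): offset=8, physical=[G,h,E,C,A,F,D,H,I], logical=[I,G,h,E,C,A,F,D,H]
After op 11 (swap(0, 4)): offset=8, physical=[G,h,E,I,A,F,D,H,C], logical=[C,G,h,E,I,A,F,D,H]
After op 12 (rotate(-2)): offset=6, physical=[G,h,E,I,A,F,D,H,C], logical=[D,H,C,G,h,E,I,A,F]

Answer: G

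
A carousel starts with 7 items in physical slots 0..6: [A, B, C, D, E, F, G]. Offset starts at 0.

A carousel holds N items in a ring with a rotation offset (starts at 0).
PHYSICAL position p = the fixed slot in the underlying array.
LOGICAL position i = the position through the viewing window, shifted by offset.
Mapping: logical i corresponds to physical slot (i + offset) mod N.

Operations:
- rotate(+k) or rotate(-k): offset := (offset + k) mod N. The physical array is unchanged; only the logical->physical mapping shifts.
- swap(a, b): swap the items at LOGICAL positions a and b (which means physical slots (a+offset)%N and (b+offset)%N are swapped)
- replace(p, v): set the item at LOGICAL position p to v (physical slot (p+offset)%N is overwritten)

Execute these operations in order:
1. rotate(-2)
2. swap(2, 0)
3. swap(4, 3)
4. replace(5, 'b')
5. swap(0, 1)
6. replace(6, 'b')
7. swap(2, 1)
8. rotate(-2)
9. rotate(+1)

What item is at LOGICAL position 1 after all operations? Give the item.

After op 1 (rotate(-2)): offset=5, physical=[A,B,C,D,E,F,G], logical=[F,G,A,B,C,D,E]
After op 2 (swap(2, 0)): offset=5, physical=[F,B,C,D,E,A,G], logical=[A,G,F,B,C,D,E]
After op 3 (swap(4, 3)): offset=5, physical=[F,C,B,D,E,A,G], logical=[A,G,F,C,B,D,E]
After op 4 (replace(5, 'b')): offset=5, physical=[F,C,B,b,E,A,G], logical=[A,G,F,C,B,b,E]
After op 5 (swap(0, 1)): offset=5, physical=[F,C,B,b,E,G,A], logical=[G,A,F,C,B,b,E]
After op 6 (replace(6, 'b')): offset=5, physical=[F,C,B,b,b,G,A], logical=[G,A,F,C,B,b,b]
After op 7 (swap(2, 1)): offset=5, physical=[A,C,B,b,b,G,F], logical=[G,F,A,C,B,b,b]
After op 8 (rotate(-2)): offset=3, physical=[A,C,B,b,b,G,F], logical=[b,b,G,F,A,C,B]
After op 9 (rotate(+1)): offset=4, physical=[A,C,B,b,b,G,F], logical=[b,G,F,A,C,B,b]

Answer: G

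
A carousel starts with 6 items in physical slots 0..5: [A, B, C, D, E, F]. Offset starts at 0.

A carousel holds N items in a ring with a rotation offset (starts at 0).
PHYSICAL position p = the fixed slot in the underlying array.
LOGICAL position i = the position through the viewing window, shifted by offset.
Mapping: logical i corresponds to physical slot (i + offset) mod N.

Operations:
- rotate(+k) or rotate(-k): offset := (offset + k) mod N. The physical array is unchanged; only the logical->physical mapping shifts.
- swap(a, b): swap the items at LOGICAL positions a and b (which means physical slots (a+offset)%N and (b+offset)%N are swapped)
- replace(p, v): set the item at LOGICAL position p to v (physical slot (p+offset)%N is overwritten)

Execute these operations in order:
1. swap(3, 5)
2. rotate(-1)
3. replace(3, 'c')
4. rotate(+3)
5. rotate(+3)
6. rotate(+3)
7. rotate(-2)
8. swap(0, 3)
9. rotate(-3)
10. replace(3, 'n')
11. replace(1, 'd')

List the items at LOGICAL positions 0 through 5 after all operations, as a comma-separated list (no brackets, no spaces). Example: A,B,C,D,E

Answer: A,d,D,n,B,c

Derivation:
After op 1 (swap(3, 5)): offset=0, physical=[A,B,C,F,E,D], logical=[A,B,C,F,E,D]
After op 2 (rotate(-1)): offset=5, physical=[A,B,C,F,E,D], logical=[D,A,B,C,F,E]
After op 3 (replace(3, 'c')): offset=5, physical=[A,B,c,F,E,D], logical=[D,A,B,c,F,E]
After op 4 (rotate(+3)): offset=2, physical=[A,B,c,F,E,D], logical=[c,F,E,D,A,B]
After op 5 (rotate(+3)): offset=5, physical=[A,B,c,F,E,D], logical=[D,A,B,c,F,E]
After op 6 (rotate(+3)): offset=2, physical=[A,B,c,F,E,D], logical=[c,F,E,D,A,B]
After op 7 (rotate(-2)): offset=0, physical=[A,B,c,F,E,D], logical=[A,B,c,F,E,D]
After op 8 (swap(0, 3)): offset=0, physical=[F,B,c,A,E,D], logical=[F,B,c,A,E,D]
After op 9 (rotate(-3)): offset=3, physical=[F,B,c,A,E,D], logical=[A,E,D,F,B,c]
After op 10 (replace(3, 'n')): offset=3, physical=[n,B,c,A,E,D], logical=[A,E,D,n,B,c]
After op 11 (replace(1, 'd')): offset=3, physical=[n,B,c,A,d,D], logical=[A,d,D,n,B,c]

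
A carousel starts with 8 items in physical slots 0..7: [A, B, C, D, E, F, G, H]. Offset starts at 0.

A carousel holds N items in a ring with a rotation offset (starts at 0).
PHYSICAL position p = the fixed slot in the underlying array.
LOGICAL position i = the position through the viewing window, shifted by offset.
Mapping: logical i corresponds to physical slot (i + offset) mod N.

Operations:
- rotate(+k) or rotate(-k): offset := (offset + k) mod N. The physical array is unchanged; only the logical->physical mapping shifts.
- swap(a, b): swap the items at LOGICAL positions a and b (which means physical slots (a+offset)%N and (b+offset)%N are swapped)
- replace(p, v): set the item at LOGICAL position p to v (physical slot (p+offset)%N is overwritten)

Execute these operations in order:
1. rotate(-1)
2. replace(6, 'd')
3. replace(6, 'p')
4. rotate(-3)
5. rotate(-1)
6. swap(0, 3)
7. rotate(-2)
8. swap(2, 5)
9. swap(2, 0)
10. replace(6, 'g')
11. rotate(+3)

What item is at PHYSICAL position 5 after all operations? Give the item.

Answer: p

Derivation:
After op 1 (rotate(-1)): offset=7, physical=[A,B,C,D,E,F,G,H], logical=[H,A,B,C,D,E,F,G]
After op 2 (replace(6, 'd')): offset=7, physical=[A,B,C,D,E,d,G,H], logical=[H,A,B,C,D,E,d,G]
After op 3 (replace(6, 'p')): offset=7, physical=[A,B,C,D,E,p,G,H], logical=[H,A,B,C,D,E,p,G]
After op 4 (rotate(-3)): offset=4, physical=[A,B,C,D,E,p,G,H], logical=[E,p,G,H,A,B,C,D]
After op 5 (rotate(-1)): offset=3, physical=[A,B,C,D,E,p,G,H], logical=[D,E,p,G,H,A,B,C]
After op 6 (swap(0, 3)): offset=3, physical=[A,B,C,G,E,p,D,H], logical=[G,E,p,D,H,A,B,C]
After op 7 (rotate(-2)): offset=1, physical=[A,B,C,G,E,p,D,H], logical=[B,C,G,E,p,D,H,A]
After op 8 (swap(2, 5)): offset=1, physical=[A,B,C,D,E,p,G,H], logical=[B,C,D,E,p,G,H,A]
After op 9 (swap(2, 0)): offset=1, physical=[A,D,C,B,E,p,G,H], logical=[D,C,B,E,p,G,H,A]
After op 10 (replace(6, 'g')): offset=1, physical=[A,D,C,B,E,p,G,g], logical=[D,C,B,E,p,G,g,A]
After op 11 (rotate(+3)): offset=4, physical=[A,D,C,B,E,p,G,g], logical=[E,p,G,g,A,D,C,B]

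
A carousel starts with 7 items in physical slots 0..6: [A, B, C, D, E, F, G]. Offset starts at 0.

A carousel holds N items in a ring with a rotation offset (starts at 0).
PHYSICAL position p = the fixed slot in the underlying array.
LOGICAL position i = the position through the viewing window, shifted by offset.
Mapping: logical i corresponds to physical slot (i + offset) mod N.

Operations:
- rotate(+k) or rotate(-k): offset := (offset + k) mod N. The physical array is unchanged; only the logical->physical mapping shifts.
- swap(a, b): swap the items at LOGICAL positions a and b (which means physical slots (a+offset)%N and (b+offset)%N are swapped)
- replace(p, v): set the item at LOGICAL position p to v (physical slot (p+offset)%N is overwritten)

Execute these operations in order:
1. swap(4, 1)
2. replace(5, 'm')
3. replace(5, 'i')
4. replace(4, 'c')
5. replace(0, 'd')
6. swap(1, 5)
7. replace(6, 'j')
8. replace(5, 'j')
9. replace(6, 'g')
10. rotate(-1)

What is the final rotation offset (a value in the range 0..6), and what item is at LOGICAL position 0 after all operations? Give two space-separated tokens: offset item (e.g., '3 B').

After op 1 (swap(4, 1)): offset=0, physical=[A,E,C,D,B,F,G], logical=[A,E,C,D,B,F,G]
After op 2 (replace(5, 'm')): offset=0, physical=[A,E,C,D,B,m,G], logical=[A,E,C,D,B,m,G]
After op 3 (replace(5, 'i')): offset=0, physical=[A,E,C,D,B,i,G], logical=[A,E,C,D,B,i,G]
After op 4 (replace(4, 'c')): offset=0, physical=[A,E,C,D,c,i,G], logical=[A,E,C,D,c,i,G]
After op 5 (replace(0, 'd')): offset=0, physical=[d,E,C,D,c,i,G], logical=[d,E,C,D,c,i,G]
After op 6 (swap(1, 5)): offset=0, physical=[d,i,C,D,c,E,G], logical=[d,i,C,D,c,E,G]
After op 7 (replace(6, 'j')): offset=0, physical=[d,i,C,D,c,E,j], logical=[d,i,C,D,c,E,j]
After op 8 (replace(5, 'j')): offset=0, physical=[d,i,C,D,c,j,j], logical=[d,i,C,D,c,j,j]
After op 9 (replace(6, 'g')): offset=0, physical=[d,i,C,D,c,j,g], logical=[d,i,C,D,c,j,g]
After op 10 (rotate(-1)): offset=6, physical=[d,i,C,D,c,j,g], logical=[g,d,i,C,D,c,j]

Answer: 6 g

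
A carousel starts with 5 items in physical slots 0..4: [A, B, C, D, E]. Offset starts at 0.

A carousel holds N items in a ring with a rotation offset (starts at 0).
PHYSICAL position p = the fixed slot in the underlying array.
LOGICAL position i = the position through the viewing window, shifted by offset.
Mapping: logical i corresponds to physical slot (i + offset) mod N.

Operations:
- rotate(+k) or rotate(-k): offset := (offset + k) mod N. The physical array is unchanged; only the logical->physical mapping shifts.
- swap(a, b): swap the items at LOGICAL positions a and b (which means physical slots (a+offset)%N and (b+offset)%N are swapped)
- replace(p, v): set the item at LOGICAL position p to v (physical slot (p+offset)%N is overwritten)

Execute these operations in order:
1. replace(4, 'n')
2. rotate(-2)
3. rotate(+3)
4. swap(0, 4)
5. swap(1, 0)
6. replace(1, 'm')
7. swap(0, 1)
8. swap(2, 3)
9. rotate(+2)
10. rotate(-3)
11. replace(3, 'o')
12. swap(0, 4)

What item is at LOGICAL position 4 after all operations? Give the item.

Answer: B

Derivation:
After op 1 (replace(4, 'n')): offset=0, physical=[A,B,C,D,n], logical=[A,B,C,D,n]
After op 2 (rotate(-2)): offset=3, physical=[A,B,C,D,n], logical=[D,n,A,B,C]
After op 3 (rotate(+3)): offset=1, physical=[A,B,C,D,n], logical=[B,C,D,n,A]
After op 4 (swap(0, 4)): offset=1, physical=[B,A,C,D,n], logical=[A,C,D,n,B]
After op 5 (swap(1, 0)): offset=1, physical=[B,C,A,D,n], logical=[C,A,D,n,B]
After op 6 (replace(1, 'm')): offset=1, physical=[B,C,m,D,n], logical=[C,m,D,n,B]
After op 7 (swap(0, 1)): offset=1, physical=[B,m,C,D,n], logical=[m,C,D,n,B]
After op 8 (swap(2, 3)): offset=1, physical=[B,m,C,n,D], logical=[m,C,n,D,B]
After op 9 (rotate(+2)): offset=3, physical=[B,m,C,n,D], logical=[n,D,B,m,C]
After op 10 (rotate(-3)): offset=0, physical=[B,m,C,n,D], logical=[B,m,C,n,D]
After op 11 (replace(3, 'o')): offset=0, physical=[B,m,C,o,D], logical=[B,m,C,o,D]
After op 12 (swap(0, 4)): offset=0, physical=[D,m,C,o,B], logical=[D,m,C,o,B]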